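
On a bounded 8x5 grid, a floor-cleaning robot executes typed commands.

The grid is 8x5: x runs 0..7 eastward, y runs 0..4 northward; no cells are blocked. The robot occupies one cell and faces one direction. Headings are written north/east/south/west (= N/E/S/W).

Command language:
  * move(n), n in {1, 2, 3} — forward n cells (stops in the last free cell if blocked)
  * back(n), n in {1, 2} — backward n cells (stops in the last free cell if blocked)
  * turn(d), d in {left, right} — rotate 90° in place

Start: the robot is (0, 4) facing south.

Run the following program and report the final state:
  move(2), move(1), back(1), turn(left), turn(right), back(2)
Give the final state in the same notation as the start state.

(0, 4) facing south

begin: (0, 4) facing south
t=1 move(2) ⇒ (0, 2) facing south
t=2 move(1) ⇒ (0, 1) facing south
t=3 back(1) ⇒ (0, 2) facing south
t=4 turn(left) ⇒ (0, 2) facing east
t=5 turn(right) ⇒ (0, 2) facing south
t=6 back(2) ⇒ (0, 4) facing south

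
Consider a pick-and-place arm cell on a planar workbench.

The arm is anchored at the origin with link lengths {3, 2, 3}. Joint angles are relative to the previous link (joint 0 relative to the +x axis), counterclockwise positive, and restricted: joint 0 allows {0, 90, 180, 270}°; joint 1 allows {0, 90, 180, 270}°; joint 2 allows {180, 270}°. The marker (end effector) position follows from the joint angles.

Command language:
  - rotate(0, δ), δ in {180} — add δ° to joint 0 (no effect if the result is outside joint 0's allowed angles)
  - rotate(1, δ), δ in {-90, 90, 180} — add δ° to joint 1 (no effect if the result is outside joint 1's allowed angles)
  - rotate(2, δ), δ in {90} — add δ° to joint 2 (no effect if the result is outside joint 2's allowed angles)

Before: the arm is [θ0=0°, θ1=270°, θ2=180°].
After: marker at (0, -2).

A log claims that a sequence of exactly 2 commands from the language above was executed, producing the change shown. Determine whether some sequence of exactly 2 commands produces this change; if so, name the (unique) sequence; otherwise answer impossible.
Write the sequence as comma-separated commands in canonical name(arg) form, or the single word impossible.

rotate(2, 90), rotate(2, 90)

t0: [θ0=0°, θ1=270°, θ2=180°]
[1] after rotate(2, 90): [θ0=0°, θ1=270°, θ2=270°]
[2] after rotate(2, 90): [θ0=0°, θ1=270°, θ2=270°]
no other 2-command option fits: unique.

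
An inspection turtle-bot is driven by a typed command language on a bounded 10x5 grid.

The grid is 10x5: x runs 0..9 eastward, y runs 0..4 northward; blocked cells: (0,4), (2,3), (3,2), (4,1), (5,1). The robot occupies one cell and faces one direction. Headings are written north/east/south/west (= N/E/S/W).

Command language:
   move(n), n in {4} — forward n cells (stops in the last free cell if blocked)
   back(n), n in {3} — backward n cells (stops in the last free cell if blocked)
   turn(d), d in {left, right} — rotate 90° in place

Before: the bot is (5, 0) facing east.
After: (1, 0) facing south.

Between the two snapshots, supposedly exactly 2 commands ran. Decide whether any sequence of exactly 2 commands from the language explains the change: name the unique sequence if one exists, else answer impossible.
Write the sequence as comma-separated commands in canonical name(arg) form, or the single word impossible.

impossible

every 2-command combo misses the target.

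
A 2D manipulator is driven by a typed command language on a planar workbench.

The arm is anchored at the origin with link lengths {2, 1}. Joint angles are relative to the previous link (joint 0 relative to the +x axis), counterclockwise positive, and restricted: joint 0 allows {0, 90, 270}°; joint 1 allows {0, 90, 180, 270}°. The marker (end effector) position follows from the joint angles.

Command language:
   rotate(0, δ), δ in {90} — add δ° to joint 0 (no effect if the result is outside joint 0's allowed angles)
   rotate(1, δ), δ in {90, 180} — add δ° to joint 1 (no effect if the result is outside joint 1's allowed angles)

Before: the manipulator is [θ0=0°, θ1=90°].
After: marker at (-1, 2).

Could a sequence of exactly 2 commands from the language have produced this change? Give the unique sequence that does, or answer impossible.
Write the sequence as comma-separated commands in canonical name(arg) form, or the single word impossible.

from: [θ0=0°, θ1=90°]
t=1 rotate(0, 90) ⇒ [θ0=90°, θ1=90°]
t=2 rotate(0, 90) ⇒ [θ0=90°, θ1=90°]
no other 2-command option fits: unique.

rotate(0, 90), rotate(0, 90)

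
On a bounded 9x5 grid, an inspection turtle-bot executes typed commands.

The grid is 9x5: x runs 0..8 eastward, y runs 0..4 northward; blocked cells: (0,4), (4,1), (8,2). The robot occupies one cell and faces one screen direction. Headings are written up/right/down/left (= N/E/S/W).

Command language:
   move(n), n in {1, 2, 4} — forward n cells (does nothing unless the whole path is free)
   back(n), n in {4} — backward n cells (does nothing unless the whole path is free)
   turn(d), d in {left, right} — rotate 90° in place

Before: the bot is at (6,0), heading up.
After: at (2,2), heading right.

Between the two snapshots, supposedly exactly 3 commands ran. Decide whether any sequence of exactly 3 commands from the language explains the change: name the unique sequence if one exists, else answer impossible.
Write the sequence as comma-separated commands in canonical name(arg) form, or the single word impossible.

move(2), turn(right), back(4)

key: cell and facing (now E) both changed — the 3 commands mix motion and turning
initial: at (6,0), heading up
[1] after move(2): at (6,2), heading up
[2] after turn(right): at (6,2), heading right
[3] after back(4): at (2,2), heading right
no rival 3-sequence matches.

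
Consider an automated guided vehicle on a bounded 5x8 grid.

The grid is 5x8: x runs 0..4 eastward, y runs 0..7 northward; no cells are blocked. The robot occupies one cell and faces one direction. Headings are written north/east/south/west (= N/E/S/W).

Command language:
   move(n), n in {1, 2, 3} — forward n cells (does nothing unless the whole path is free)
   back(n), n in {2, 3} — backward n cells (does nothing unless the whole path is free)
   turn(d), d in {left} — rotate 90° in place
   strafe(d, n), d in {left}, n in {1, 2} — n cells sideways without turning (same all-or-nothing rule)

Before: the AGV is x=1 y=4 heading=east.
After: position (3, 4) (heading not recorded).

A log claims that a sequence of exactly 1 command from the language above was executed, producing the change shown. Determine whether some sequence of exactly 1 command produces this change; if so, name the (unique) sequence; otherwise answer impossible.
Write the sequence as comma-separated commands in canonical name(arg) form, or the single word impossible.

move(2)

from: x=1 y=4 heading=east
1. move(2) → x=3 y=4 heading=east
no rival 1-sequence matches.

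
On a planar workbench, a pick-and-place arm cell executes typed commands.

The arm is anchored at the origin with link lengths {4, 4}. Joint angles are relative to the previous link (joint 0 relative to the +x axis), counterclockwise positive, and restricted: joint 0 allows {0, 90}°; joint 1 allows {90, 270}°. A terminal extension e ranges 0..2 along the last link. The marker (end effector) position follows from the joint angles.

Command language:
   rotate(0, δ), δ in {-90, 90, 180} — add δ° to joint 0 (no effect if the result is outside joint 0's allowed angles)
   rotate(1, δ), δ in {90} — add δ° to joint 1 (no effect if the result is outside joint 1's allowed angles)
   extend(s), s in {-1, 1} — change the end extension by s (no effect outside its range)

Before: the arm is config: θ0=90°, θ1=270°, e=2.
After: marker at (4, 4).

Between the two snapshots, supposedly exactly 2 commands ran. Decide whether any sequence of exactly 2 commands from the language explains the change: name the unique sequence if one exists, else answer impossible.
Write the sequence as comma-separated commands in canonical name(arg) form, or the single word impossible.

initial: config: θ0=90°, θ1=270°, e=2
1. extend(-1) → config: θ0=90°, θ1=270°, e=1
2. extend(-1) → config: θ0=90°, θ1=270°, e=0
uniquely the one of 36 2-step routes that fits.

extend(-1), extend(-1)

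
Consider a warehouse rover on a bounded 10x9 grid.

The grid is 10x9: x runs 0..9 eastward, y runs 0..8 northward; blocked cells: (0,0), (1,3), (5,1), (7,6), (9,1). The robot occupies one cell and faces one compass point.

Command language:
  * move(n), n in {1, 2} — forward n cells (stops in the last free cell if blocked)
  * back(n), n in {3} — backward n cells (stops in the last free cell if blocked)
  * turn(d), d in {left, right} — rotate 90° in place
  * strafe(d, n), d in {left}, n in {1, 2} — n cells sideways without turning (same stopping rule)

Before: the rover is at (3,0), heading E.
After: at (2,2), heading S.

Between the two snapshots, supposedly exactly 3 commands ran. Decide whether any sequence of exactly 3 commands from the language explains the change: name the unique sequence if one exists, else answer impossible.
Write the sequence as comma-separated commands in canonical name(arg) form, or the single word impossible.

impossible

all 343 sequences checked — none match.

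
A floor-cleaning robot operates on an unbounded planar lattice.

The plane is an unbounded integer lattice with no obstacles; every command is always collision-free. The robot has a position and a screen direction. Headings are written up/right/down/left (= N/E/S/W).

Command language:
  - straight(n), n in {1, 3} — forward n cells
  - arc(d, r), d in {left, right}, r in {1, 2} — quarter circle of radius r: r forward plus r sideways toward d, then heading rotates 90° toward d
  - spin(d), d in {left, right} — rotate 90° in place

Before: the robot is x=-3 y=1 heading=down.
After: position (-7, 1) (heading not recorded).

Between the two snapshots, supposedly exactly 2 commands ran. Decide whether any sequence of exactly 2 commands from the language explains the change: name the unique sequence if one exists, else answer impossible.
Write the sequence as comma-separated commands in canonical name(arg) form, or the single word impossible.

arc(right, 2), arc(right, 2)

begin: x=-3 y=1 heading=down
t=1 arc(right, 2) ⇒ x=-5 y=-1 heading=left
t=2 arc(right, 2) ⇒ x=-7 y=1 heading=up
uniquely the one of 64 2-step routes that fits.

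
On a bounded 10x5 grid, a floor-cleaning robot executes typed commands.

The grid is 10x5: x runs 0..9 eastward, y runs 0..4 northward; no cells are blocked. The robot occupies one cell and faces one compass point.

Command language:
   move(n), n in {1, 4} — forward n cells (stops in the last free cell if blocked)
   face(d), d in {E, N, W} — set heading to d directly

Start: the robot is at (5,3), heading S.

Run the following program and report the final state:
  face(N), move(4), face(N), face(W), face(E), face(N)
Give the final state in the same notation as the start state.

at (5,4), heading N

begin: at (5,3), heading S
[1] after face(N): at (5,3), heading N
[2] after move(4): at (5,4), heading N
[3] after face(N): at (5,4), heading N
[4] after face(W): at (5,4), heading W
[5] after face(E): at (5,4), heading E
[6] after face(N): at (5,4), heading N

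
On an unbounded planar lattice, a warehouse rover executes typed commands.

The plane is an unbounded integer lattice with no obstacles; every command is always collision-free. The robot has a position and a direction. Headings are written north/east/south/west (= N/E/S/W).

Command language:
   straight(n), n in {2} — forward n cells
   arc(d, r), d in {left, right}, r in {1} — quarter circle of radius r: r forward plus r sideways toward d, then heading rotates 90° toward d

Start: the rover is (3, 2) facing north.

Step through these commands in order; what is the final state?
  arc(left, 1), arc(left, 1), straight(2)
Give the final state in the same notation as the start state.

from: (3, 2) facing north
1. arc(left, 1) → (2, 3) facing west
2. arc(left, 1) → (1, 2) facing south
3. straight(2) → (1, 0) facing south

(1, 0) facing south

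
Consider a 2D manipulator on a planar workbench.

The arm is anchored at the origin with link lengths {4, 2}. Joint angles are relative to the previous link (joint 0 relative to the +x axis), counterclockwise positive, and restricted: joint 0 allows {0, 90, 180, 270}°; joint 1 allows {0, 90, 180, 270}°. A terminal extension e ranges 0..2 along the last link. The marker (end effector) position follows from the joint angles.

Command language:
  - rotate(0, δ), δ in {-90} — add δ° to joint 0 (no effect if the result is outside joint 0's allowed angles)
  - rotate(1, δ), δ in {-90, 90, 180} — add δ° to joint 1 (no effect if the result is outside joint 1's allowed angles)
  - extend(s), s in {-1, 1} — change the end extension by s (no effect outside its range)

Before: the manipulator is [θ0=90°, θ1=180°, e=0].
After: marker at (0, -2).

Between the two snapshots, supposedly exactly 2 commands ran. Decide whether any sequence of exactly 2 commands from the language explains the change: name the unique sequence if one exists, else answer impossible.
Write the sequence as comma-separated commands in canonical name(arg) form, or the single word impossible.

start: [θ0=90°, θ1=180°, e=0]
step 1 (rotate(0, -90)): [θ0=0°, θ1=180°, e=0]
step 2 (rotate(0, -90)): [θ0=270°, θ1=180°, e=0]
uniquely the one of 36 2-step routes that fits.

rotate(0, -90), rotate(0, -90)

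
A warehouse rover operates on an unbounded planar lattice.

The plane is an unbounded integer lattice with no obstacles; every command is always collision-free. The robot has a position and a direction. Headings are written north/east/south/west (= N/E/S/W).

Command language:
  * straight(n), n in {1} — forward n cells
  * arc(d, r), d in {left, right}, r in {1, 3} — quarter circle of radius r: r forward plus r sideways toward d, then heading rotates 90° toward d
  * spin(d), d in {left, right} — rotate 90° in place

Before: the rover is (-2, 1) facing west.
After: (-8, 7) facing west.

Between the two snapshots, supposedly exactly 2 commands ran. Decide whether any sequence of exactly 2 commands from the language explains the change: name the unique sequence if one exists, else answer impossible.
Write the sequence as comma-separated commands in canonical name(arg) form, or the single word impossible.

key: running arc(left, 3) before arc(right, 3) would end elsewhere — order is forced
t0: (-2, 1) facing west
t=1 arc(right, 3) ⇒ (-5, 4) facing north
t=2 arc(left, 3) ⇒ (-8, 7) facing west
no other 2-command option fits: unique.

arc(right, 3), arc(left, 3)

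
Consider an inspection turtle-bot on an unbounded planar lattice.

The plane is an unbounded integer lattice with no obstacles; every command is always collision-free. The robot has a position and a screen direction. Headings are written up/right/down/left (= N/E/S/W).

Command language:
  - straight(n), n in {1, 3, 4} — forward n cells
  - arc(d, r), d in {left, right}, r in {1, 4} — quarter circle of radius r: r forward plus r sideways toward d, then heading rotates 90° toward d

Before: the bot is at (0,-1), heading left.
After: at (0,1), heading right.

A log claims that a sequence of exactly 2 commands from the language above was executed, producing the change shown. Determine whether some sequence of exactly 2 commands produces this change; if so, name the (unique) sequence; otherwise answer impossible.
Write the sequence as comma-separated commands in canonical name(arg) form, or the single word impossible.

arc(right, 1), arc(right, 1)

key: cell and facing (now E) both changed — the 2 commands mix motion and turning
initial: at (0,-1), heading left
[1] after arc(right, 1): at (-1,0), heading up
[2] after arc(right, 1): at (0,1), heading right
no rival 2-sequence matches.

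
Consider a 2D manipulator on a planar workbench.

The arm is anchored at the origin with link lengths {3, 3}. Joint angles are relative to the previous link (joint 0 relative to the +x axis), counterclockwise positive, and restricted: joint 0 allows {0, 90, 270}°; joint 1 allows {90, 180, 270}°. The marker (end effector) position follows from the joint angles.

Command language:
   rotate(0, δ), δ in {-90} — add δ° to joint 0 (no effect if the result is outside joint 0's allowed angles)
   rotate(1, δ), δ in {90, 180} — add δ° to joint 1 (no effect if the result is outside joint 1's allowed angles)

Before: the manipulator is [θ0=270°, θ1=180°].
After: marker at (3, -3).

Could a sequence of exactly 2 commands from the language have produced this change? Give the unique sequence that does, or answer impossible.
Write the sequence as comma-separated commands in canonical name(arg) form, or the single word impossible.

key: running rotate(1, 180) before rotate(1, 90) would end elsewhere — order is forced
start: [θ0=270°, θ1=180°]
step 1 (rotate(1, 90)): [θ0=270°, θ1=270°]
step 2 (rotate(1, 180)): [θ0=270°, θ1=90°]
all 9 alternatives checked — unique.

rotate(1, 90), rotate(1, 180)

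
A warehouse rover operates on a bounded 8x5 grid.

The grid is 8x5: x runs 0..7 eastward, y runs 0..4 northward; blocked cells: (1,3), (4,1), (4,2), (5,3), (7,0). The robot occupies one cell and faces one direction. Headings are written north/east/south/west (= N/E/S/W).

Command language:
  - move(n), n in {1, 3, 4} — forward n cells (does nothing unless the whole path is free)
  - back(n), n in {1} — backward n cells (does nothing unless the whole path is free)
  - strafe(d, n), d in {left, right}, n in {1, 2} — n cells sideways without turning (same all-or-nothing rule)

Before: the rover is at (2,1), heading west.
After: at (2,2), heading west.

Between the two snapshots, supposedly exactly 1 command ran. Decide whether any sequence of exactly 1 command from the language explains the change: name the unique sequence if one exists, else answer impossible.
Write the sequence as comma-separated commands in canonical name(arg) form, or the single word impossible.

key: still facing W — the one step turns nothing
from: at (2,1), heading west
step 1 (strafe(right, 1)): at (2,2), heading west
no other 1-command option fits: unique.

strafe(right, 1)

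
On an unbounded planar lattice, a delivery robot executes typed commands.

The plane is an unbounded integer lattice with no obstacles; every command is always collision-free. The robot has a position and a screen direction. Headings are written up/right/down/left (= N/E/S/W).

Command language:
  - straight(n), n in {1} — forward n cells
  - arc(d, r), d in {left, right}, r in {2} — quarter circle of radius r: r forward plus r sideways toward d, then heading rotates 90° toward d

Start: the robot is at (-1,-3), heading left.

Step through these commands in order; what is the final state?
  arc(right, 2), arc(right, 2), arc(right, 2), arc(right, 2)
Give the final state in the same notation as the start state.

at (-1,-3), heading left

begin: at (-1,-3), heading left
[1] after arc(right, 2): at (-3,-1), heading up
[2] after arc(right, 2): at (-1,1), heading right
[3] after arc(right, 2): at (1,-1), heading down
[4] after arc(right, 2): at (-1,-3), heading left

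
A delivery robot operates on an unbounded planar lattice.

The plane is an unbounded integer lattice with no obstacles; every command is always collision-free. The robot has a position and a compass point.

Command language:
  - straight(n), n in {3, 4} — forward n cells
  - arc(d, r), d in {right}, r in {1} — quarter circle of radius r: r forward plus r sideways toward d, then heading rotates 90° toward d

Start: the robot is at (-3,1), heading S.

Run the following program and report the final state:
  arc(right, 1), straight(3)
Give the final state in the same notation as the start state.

at (-7,0), heading W

start: at (-3,1), heading S
t=1 arc(right, 1) ⇒ at (-4,0), heading W
t=2 straight(3) ⇒ at (-7,0), heading W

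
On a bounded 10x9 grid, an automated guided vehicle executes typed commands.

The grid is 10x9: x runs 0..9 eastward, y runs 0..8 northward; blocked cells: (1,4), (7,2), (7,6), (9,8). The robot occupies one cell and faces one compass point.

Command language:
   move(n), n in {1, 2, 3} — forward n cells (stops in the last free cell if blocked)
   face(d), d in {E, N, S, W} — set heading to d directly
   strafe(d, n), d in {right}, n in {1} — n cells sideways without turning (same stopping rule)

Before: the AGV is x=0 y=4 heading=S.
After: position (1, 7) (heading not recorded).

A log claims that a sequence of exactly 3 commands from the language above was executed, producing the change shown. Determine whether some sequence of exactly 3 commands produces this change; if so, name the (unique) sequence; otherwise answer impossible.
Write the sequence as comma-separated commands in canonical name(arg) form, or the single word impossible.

key: order matters: swapping face(N) and strafe(right, 1) lands elsewhere
from: x=0 y=4 heading=S
step 1 (face(N)): x=0 y=4 heading=N
step 2 (move(3)): x=0 y=7 heading=N
step 3 (strafe(right, 1)): x=1 y=7 heading=N
no other 3-command option fits: unique.

face(N), move(3), strafe(right, 1)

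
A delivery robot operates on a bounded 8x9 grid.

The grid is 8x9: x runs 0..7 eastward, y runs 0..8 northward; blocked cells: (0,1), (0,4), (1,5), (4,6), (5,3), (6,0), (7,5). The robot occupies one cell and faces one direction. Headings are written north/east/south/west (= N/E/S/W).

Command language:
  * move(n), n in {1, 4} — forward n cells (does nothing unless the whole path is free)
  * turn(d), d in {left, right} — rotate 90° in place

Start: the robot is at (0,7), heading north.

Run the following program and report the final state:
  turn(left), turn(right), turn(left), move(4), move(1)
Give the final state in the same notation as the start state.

at (0,7), heading west

t0: at (0,7), heading north
[1] after turn(left): at (0,7), heading west
[2] after turn(right): at (0,7), heading north
[3] after turn(left): at (0,7), heading west
[4] after move(4): at (0,7), heading west
[5] after move(1): at (0,7), heading west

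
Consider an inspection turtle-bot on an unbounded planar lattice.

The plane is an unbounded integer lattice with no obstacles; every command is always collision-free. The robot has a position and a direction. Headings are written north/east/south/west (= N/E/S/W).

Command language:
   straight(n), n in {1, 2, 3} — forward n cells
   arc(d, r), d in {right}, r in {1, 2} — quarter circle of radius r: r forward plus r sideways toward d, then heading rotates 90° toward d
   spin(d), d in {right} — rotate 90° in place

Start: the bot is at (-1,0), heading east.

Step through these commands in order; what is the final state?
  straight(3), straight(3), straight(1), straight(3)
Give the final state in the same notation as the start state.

at (9,0), heading east

initial: at (-1,0), heading east
step 1 (straight(3)): at (2,0), heading east
step 2 (straight(3)): at (5,0), heading east
step 3 (straight(1)): at (6,0), heading east
step 4 (straight(3)): at (9,0), heading east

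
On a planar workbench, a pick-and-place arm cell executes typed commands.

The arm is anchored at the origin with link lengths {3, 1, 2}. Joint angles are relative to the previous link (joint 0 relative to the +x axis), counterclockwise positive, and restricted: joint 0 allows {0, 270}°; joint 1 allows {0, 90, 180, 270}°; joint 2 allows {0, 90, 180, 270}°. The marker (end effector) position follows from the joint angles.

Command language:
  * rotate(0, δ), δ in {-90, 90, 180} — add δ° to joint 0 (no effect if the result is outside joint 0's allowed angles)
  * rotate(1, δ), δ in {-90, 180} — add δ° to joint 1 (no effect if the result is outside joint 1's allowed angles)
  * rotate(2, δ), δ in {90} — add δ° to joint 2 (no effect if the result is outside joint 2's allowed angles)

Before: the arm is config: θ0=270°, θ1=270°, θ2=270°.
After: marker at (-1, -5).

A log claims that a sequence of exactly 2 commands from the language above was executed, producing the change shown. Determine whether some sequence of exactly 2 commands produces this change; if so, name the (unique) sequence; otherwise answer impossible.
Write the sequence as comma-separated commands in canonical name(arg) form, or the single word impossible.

begin: config: θ0=270°, θ1=270°, θ2=270°
step 1 (rotate(2, 90)): config: θ0=270°, θ1=270°, θ2=0°
step 2 (rotate(2, 90)): config: θ0=270°, θ1=270°, θ2=90°
all 36 alternatives checked — unique.

rotate(2, 90), rotate(2, 90)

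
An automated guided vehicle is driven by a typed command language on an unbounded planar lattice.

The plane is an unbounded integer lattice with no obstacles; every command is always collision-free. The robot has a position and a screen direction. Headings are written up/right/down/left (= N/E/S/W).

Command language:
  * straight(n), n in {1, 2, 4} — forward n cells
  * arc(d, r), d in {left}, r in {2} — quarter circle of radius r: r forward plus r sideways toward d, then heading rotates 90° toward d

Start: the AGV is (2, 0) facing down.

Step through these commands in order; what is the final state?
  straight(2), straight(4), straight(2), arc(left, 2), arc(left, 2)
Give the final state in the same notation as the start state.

(6, -8) facing up

t0: (2, 0) facing down
t=1 straight(2) ⇒ (2, -2) facing down
t=2 straight(4) ⇒ (2, -6) facing down
t=3 straight(2) ⇒ (2, -8) facing down
t=4 arc(left, 2) ⇒ (4, -10) facing right
t=5 arc(left, 2) ⇒ (6, -8) facing up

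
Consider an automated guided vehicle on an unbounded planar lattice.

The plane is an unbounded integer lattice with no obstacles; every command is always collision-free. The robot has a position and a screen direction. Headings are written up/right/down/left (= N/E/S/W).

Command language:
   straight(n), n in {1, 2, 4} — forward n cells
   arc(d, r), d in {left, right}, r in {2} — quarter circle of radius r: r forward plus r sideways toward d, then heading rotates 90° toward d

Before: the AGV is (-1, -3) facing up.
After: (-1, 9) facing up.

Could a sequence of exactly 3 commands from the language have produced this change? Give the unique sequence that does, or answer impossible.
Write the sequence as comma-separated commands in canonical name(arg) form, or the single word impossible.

key: still facing N at the end — nothing in the sequence rotates
from: (-1, -3) facing up
[1] after straight(4): (-1, 1) facing up
[2] after straight(4): (-1, 5) facing up
[3] after straight(4): (-1, 9) facing up
no rival 3-sequence matches.

straight(4), straight(4), straight(4)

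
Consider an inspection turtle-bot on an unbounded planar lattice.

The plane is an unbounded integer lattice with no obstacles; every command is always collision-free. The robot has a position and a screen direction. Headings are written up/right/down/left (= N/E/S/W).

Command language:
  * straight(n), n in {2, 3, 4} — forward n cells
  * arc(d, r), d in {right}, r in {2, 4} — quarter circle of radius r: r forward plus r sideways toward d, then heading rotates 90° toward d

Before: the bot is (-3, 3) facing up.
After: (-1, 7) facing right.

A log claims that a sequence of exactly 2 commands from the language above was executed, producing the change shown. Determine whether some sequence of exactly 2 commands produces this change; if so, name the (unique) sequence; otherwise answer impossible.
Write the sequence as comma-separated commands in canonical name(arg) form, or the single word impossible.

straight(2), arc(right, 2)

key: position moved to (-1,7) AND the heading swung to E — translation plus rotation needed
t0: (-3, 3) facing up
step 1 (straight(2)): (-3, 5) facing up
step 2 (arc(right, 2)): (-1, 7) facing right
no other 2-command option fits: unique.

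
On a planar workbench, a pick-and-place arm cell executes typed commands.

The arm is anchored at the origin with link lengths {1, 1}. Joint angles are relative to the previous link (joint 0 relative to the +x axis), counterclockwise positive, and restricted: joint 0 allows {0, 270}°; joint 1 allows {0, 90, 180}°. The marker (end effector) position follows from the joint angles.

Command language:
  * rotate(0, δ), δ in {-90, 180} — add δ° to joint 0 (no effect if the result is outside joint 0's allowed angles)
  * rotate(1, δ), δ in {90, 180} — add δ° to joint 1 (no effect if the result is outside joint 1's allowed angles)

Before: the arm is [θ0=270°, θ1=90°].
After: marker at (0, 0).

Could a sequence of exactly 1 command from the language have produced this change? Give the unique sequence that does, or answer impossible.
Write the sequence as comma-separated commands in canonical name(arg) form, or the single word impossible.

rotate(1, 90)

t0: [θ0=270°, θ1=90°]
step 1 (rotate(1, 90)): [θ0=270°, θ1=180°]
all 4 alternatives checked — unique.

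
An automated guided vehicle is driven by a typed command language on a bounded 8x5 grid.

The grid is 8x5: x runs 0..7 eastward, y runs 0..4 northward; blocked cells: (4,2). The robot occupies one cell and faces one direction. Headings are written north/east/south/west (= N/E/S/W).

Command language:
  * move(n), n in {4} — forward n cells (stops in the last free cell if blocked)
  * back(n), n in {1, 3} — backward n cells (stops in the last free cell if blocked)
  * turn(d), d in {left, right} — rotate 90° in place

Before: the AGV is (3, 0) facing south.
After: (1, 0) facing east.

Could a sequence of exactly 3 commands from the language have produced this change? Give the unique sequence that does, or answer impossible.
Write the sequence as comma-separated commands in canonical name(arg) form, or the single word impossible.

turn(left), back(1), back(1)

key: running back(1) before turn(left) would end elsewhere — order is forced
begin: (3, 0) facing south
t=1 turn(left) ⇒ (3, 0) facing east
t=2 back(1) ⇒ (2, 0) facing east
t=3 back(1) ⇒ (1, 0) facing east
no other 3-command option fits: unique.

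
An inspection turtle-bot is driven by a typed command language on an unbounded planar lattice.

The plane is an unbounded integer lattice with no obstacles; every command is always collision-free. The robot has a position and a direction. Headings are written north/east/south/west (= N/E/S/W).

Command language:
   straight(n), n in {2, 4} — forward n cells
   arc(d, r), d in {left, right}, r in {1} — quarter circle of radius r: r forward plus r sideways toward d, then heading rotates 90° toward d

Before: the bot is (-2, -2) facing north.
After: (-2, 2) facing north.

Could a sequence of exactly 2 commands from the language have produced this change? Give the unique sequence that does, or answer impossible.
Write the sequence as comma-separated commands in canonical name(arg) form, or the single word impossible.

key: heading stays N — no command in the sequence turns
begin: (-2, -2) facing north
1. straight(2) → (-2, 0) facing north
2. straight(2) → (-2, 2) facing north
no rival 2-sequence matches.

straight(2), straight(2)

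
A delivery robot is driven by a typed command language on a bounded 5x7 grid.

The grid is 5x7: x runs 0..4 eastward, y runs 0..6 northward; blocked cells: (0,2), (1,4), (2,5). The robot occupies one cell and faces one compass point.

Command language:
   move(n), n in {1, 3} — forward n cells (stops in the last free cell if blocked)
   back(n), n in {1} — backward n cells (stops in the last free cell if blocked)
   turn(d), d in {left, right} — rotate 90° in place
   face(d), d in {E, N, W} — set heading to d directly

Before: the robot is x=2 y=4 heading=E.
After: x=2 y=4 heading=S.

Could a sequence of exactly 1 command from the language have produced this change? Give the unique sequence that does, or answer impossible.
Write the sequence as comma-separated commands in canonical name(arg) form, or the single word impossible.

turn(right)

key: parked at (2,4) the whole time — nothing moves the robot
start: x=2 y=4 heading=E
1. turn(right) → x=2 y=4 heading=S
uniquely the one of 8 1-step routes that fits.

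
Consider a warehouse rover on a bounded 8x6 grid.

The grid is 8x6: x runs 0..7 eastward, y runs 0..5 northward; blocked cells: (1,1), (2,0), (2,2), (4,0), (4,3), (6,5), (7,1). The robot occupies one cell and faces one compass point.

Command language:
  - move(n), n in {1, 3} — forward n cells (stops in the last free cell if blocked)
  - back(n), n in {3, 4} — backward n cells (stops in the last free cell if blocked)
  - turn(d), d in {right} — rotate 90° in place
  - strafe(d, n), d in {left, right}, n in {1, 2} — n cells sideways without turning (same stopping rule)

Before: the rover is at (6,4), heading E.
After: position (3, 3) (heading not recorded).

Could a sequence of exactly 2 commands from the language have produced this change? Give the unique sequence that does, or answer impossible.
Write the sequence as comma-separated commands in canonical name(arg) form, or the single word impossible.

key: order matters: swapping back(3) and strafe(right, 1) lands elsewhere
t0: at (6,4), heading E
[1] after back(3): at (3,4), heading E
[2] after strafe(right, 1): at (3,3), heading E
no rival 2-sequence matches.

back(3), strafe(right, 1)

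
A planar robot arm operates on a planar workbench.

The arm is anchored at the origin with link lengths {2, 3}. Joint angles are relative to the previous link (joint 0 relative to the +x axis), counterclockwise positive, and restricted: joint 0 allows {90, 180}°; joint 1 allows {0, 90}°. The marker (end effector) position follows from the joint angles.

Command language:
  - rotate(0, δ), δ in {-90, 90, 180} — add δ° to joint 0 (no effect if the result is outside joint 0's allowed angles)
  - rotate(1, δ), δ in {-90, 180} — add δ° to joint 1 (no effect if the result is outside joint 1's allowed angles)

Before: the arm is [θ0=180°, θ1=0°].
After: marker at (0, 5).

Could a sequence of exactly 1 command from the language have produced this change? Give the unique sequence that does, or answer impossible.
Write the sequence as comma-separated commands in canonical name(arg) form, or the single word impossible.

t0: [θ0=180°, θ1=0°]
1. rotate(0, -90) → [θ0=90°, θ1=0°]
uniquely the one of 5 1-step routes that fits.

rotate(0, -90)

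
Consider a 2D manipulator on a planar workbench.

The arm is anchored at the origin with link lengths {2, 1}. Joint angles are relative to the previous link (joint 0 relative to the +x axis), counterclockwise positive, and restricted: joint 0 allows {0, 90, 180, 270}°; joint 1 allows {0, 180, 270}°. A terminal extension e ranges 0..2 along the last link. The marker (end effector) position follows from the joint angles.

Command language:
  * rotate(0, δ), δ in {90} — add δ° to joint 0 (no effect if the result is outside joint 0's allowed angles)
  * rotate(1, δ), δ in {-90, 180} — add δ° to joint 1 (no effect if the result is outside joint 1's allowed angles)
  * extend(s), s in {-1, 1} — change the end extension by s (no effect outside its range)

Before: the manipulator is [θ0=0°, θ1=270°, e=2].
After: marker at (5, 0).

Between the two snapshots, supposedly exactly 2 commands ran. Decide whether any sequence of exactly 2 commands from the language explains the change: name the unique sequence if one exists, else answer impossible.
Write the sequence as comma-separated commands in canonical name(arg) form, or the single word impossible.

key: running rotate(1, 180) before rotate(1, -90) would end elsewhere — order is forced
start: [θ0=0°, θ1=270°, e=2]
1. rotate(1, -90) → [θ0=0°, θ1=180°, e=2]
2. rotate(1, 180) → [θ0=0°, θ1=0°, e=2]
no other 2-command option fits: unique.

rotate(1, -90), rotate(1, 180)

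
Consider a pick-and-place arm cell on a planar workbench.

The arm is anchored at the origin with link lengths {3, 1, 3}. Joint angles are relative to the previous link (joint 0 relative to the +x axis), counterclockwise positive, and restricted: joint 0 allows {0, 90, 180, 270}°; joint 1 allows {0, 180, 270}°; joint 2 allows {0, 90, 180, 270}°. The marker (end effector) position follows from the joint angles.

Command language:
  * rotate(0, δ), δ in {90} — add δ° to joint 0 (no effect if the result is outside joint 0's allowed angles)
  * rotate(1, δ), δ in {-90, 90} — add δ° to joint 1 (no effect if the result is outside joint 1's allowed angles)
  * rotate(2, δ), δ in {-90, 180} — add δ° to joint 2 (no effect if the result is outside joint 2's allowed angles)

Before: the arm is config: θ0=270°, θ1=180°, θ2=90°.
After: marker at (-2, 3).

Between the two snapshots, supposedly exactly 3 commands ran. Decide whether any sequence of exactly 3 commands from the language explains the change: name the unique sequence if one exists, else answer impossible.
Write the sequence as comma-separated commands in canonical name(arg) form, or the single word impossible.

t0: config: θ0=270°, θ1=180°, θ2=90°
step 1 (rotate(0, 90)): config: θ0=0°, θ1=180°, θ2=90°
step 2 (rotate(0, 90)): config: θ0=90°, θ1=180°, θ2=90°
step 3 (rotate(0, 90)): config: θ0=180°, θ1=180°, θ2=90°
no other 3-command option fits: unique.

rotate(0, 90), rotate(0, 90), rotate(0, 90)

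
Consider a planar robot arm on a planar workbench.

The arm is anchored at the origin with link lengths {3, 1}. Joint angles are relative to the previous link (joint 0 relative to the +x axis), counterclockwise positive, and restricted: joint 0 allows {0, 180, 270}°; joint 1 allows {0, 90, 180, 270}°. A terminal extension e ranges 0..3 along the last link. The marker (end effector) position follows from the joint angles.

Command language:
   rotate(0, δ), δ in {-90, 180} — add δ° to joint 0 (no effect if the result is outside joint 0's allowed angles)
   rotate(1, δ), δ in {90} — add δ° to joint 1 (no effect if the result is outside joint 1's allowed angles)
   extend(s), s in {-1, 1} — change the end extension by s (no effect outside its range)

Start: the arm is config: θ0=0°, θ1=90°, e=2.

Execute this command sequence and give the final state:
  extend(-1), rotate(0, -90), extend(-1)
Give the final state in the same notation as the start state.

config: θ0=270°, θ1=90°, e=0

start: config: θ0=0°, θ1=90°, e=2
step 1 (extend(-1)): config: θ0=0°, θ1=90°, e=1
step 2 (rotate(0, -90)): config: θ0=270°, θ1=90°, e=1
step 3 (extend(-1)): config: θ0=270°, θ1=90°, e=0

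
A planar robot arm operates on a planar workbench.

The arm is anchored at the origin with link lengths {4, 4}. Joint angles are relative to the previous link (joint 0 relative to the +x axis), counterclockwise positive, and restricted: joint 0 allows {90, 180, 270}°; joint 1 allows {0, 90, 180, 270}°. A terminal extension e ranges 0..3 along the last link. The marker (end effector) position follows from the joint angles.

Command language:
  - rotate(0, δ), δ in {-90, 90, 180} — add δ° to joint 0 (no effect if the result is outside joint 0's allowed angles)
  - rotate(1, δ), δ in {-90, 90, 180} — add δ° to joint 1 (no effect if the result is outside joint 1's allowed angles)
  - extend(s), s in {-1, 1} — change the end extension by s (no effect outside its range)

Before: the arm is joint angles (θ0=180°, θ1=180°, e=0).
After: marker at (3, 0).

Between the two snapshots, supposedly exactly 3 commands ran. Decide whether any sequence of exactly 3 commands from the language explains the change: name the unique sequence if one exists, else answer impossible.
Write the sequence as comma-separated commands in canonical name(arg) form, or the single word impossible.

start: joint angles (θ0=180°, θ1=180°, e=0)
t=1 extend(1) ⇒ joint angles (θ0=180°, θ1=180°, e=1)
t=2 extend(1) ⇒ joint angles (θ0=180°, θ1=180°, e=2)
t=3 extend(1) ⇒ joint angles (θ0=180°, θ1=180°, e=3)
no rival 3-sequence matches.

extend(1), extend(1), extend(1)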